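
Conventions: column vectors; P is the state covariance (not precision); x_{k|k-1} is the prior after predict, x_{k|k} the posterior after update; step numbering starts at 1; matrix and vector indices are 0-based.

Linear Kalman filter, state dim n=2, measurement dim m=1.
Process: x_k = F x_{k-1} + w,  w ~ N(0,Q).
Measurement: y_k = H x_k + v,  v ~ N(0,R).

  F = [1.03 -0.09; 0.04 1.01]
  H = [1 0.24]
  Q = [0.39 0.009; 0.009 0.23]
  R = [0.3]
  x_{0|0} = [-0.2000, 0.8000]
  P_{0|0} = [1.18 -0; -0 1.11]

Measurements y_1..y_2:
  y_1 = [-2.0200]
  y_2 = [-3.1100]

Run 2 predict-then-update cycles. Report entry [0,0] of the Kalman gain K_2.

K[0,0] = 0.6985

step 1: x^-=[-0.2780, 0.8000]  P^-=[1.6509 -0.0433; -0.0433 1.3642]  S=[2.0087]  K=[0.8167; 0.1415]  nu=[-1.9340]  x^+=[-1.8575, 0.5264]  P^+=[0.3111 -0.2753; -0.2753 1.3240]
step 2: x^-=[-1.9606, 0.4574]  P^-=[0.7818 -0.3840; -0.3840 1.5589]  S=[0.9873]  K=[0.6985; -0.0100]  nu=[-1.2592]  x^+=[-2.8402, 0.4699]  P^+=[0.3001 -0.3771; -0.3771 1.5588]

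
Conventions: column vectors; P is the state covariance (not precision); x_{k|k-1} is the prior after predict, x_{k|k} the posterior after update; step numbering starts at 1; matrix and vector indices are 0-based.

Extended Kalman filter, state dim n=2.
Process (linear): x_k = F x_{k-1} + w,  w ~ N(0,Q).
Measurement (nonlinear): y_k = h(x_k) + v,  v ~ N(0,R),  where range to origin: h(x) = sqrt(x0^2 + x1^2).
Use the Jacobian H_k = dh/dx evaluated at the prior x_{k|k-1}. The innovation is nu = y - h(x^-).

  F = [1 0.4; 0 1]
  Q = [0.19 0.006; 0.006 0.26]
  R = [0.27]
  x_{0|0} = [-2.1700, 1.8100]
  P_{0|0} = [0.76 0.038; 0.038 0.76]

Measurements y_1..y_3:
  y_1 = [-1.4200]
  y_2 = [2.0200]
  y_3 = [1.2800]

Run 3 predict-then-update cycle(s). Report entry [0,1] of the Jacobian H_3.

H_jac[0,1] = -0.6550

step 1: x^-=[-1.4460, 1.8100]  P^-=[1.1020 0.3480; 0.3480 1.0200]  H_jac=[-0.6242 0.7813]  S=[0.9825]  K=[-0.4233; 0.5900]  nu=[-3.7367]  x^+=[0.1359, -0.3947]  P^+=[0.9259 0.5934; 0.5934 0.6780]
step 2: x^-=[-0.0220, -0.3947]  P^-=[1.6991 0.8706; 0.8706 0.9380]  H_jac=[-0.0556 -0.9985]  S=[1.3070]  K=[-0.7374; -0.7536]  nu=[1.6247]  x^+=[-1.2200, -1.6190]  P^+=[0.9885 0.1443; 0.1443 0.1957]
step 3: x^-=[-1.8676, -1.6190]  P^-=[1.3252 0.2286; 0.2286 0.4557]  H_jac=[-0.7556 -0.6550]  S=[1.4485]  K=[-0.7947; -0.3254]  nu=[-1.1917]  x^+=[-0.9206, -1.2313]  P^+=[0.4104 -0.1459; -0.1459 0.3024]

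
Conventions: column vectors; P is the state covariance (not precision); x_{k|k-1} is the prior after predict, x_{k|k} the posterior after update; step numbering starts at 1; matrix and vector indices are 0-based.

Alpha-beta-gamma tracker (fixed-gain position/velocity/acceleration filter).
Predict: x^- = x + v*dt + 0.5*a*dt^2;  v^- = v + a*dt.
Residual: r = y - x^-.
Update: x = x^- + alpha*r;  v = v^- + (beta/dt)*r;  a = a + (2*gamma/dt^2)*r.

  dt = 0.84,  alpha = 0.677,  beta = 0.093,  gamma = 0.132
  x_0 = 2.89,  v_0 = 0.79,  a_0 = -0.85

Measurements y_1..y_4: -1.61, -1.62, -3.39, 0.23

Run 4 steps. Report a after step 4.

a_post = 1.1273

step 1: x_pred=3.2537  r=-4.8637  x^+=-0.0390  v^+=-0.4625  a^+=-2.6698
step 2: x_pred=-1.3694  r=-0.2506  x^+=-1.5391  v^+=-2.7328  a^+=-2.7635
step 3: x_pred=-4.8096  r=1.4196  x^+=-3.8485  v^+=-4.8970  a^+=-2.2324
step 4: x_pred=-8.7496  r=8.9796  x^+=-2.6704  v^+=-5.7780  a^+=1.1273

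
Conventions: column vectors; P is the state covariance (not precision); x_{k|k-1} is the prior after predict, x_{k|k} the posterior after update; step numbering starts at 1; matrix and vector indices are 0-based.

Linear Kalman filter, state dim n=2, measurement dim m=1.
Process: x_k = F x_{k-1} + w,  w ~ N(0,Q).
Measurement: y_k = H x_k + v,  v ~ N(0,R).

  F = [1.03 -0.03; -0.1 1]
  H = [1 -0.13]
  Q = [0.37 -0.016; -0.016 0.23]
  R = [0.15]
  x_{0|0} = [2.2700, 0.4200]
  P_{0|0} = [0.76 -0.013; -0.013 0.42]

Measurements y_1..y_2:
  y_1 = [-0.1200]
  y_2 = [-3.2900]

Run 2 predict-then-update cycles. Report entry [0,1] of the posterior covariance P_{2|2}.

P_post[0,1] = 0.0866

step 1: x^-=[2.3255, 0.1930]  P^-=[1.1775 -0.1203; -0.1203 0.6602]  S=[1.3699]  K=[0.8709; -0.1505]  nu=[-2.4204]  x^+=[0.2175, 0.5572]  P^+=[0.1383 0.0592; 0.0592 0.6292]
step 2: x^-=[0.2073, 0.5355]  P^-=[0.5137 0.0121; 0.0121 0.8487]  S=[0.6749]  K=[0.7588; -0.1456]  nu=[-3.4277]  x^+=[-2.3937, 1.0346]  P^+=[0.1251 0.0866; 0.0866 0.8344]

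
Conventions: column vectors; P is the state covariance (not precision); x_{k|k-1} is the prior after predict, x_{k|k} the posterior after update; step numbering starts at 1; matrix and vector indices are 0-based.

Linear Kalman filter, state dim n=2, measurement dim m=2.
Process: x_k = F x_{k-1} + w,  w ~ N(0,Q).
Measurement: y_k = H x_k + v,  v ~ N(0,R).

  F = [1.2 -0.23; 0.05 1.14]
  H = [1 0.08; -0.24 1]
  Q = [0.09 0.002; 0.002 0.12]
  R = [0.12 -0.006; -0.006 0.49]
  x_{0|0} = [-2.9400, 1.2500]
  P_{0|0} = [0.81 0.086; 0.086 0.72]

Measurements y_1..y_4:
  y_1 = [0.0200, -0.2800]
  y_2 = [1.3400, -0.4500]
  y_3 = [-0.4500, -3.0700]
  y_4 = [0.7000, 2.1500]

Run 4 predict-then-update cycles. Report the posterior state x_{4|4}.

step 1: x^-=[-3.8155, 1.2780]  P^-=[1.2470 -0.0215; -0.0215 1.0675]  S=[1.3704 -0.2410; -0.2410 1.6397]  K=[0.8975 -0.0637; 0.1659 0.6786]  nu=[3.7333, -2.4737]  x^+=[-0.3072, 0.2189]  P^+=[0.1089 -0.0105; -0.0105 0.3290]
step 2: x^-=[-0.4190, 0.2341]  P^-=[0.2700 -0.0919; -0.0919 0.5467]  S=[0.3788 -0.1173; -0.1173 1.0963]  K=[0.6714 -0.0712; 0.0344 0.5224]  nu=[1.7403, -0.7847]  x^+=[0.8052, -0.1159]  P^+=[0.0825 -0.0191; -0.0191 0.2512]
step 3: x^-=[0.9929, -0.0918]  P^-=[0.2327 -0.0848; -0.0848 0.4445]  S=[0.3419 -0.1095; -0.1095 0.9886]  K=[0.6376 -0.0717; 0.0067 0.4709]  nu=[-1.4356, -2.7399]  x^+=[0.2739, -1.3918]  P^+=[0.0786 -0.0201; -0.0201 0.2259]
step 4: x^-=[0.6488, -1.5730]  P^-=[0.2262 -0.0798; -0.0798 0.4115]  S=[0.3360 -0.1056; -0.1056 0.9528]  K=[0.6318 -0.0707; 0.0027 0.4523]  nu=[0.1770, 3.8787]  x^+=[0.4866, 0.1817]  P^+=[0.0778 -0.0197; -0.0197 0.2169]

x_post = [0.4866, 0.1817]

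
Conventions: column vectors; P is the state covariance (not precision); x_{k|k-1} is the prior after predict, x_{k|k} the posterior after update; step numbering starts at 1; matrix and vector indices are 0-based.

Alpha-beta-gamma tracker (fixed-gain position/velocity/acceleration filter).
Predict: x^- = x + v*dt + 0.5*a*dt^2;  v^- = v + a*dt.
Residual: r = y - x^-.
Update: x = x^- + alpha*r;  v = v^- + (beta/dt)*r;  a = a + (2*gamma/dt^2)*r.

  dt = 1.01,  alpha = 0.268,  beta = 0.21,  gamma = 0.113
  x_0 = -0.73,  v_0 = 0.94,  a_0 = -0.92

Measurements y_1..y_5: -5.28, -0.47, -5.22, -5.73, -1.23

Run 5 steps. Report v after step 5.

v_post = -1.6953

step 1: x_pred=-0.2498  r=-5.0302  x^+=-1.5979  v^+=-1.0351  a^+=-2.0344
step 2: x_pred=-3.6810  r=3.2110  x^+=-2.8205  v^+=-2.4222  a^+=-1.3230
step 3: x_pred=-5.9417  r=0.7217  x^+=-5.7483  v^+=-3.6084  a^+=-1.1631
step 4: x_pred=-9.9860  r=4.2560  x^+=-8.8454  v^+=-3.8983  a^+=-0.2202
step 5: x_pred=-12.8950  r=11.6650  x^+=-9.7688  v^+=-1.6953  a^+=2.3641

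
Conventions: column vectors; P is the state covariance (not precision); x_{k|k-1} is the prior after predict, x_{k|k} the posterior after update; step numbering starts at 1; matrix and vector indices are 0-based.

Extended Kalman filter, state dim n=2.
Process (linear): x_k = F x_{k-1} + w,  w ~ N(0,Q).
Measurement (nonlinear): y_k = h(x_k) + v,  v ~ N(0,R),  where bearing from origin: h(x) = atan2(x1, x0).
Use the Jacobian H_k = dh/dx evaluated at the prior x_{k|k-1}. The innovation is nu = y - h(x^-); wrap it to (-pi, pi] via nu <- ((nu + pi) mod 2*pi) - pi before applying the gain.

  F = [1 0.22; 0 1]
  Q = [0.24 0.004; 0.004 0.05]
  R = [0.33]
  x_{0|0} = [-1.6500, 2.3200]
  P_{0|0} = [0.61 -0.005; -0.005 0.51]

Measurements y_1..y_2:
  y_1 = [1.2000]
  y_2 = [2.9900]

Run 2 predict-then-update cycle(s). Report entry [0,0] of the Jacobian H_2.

step 1: x^-=[-1.1396, 2.3200]  P^-=[0.8725 0.1112; 0.1112 0.5600]  H_jac=[-0.3472 -0.1706]  S=[0.4647]  K=[-0.6928; -0.2887]  nu=[-0.8274]  x^+=[-0.5664, 2.5588]  P^+=[0.6494 0.0183; 0.0183 0.5213]
step 2: x^-=[-0.0034, 2.5588]  P^-=[0.9227 0.1370; 0.1370 0.5713]  H_jac=[-0.3908 -0.0005]  S=[0.4710]  K=[-0.7658; -0.1143]  nu=[1.4179]  x^+=[-1.0892, 2.3968]  P^+=[0.6465 0.0957; 0.0957 0.5651]

H_jac[0,0] = -0.3908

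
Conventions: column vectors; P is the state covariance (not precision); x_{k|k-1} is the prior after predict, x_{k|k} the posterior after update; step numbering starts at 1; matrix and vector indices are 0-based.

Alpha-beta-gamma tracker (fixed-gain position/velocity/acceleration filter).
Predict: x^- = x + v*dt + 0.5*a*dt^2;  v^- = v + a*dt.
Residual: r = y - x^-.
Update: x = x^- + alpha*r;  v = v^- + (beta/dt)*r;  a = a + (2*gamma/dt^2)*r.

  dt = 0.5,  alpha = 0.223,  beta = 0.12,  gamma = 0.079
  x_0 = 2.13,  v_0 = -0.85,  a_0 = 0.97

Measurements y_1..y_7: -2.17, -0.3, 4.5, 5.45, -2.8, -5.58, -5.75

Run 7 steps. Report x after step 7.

step 1: x_pred=1.8262  r=-3.9962  x^+=0.9351  v^+=-1.3241  a^+=-1.5556
step 2: x_pred=0.0786  r=-0.3786  x^+=-0.0058  v^+=-2.1928  a^+=-1.7949
step 3: x_pred=-1.3266  r=5.8266  x^+=-0.0273  v^+=-1.6918  a^+=1.8875
step 4: x_pred=-0.6372  r=6.0872  x^+=0.7202  v^+=0.7129  a^+=5.7346
step 5: x_pred=1.7935  r=-4.5935  x^+=0.7691  v^+=2.4777  a^+=2.8316
step 6: x_pred=2.3619  r=-7.9419  x^+=0.5909  v^+=1.9875  a^+=-2.1877
step 7: x_pred=1.3112  r=-7.0612  x^+=-0.2635  v^+=-0.8011  a^+=-6.6504

x_post = -0.2635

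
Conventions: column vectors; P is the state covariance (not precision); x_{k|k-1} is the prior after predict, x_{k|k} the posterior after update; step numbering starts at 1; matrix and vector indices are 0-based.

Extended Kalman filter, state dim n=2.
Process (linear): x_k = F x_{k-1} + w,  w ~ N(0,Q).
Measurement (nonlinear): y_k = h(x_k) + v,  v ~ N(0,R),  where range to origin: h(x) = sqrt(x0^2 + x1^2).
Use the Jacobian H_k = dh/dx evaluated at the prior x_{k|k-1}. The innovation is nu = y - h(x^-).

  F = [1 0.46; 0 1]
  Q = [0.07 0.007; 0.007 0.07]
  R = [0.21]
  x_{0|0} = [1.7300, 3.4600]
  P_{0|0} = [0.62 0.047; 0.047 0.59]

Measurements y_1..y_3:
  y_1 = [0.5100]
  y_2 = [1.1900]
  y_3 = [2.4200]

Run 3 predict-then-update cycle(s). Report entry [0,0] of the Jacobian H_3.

step 1: x^-=[3.3216, 3.4600]  P^-=[0.8581 0.3254; 0.3254 0.6600]  H_jac=[0.6925 0.7214]  S=[1.2901]  K=[0.6426; 0.5437]  nu=[-4.2863]  x^+=[0.5674, 1.1295]  P^+=[0.3254 -0.1253; -0.1253 0.2786]
step 2: x^-=[1.0869, 1.1295]  P^-=[0.3390 0.0098; 0.0098 0.3486]  H_jac=[0.6934 0.7205]  S=[0.5638]  K=[0.4295; 0.4576]  nu=[-0.3775]  x^+=[0.9248, 0.9567]  P^+=[0.2350 -0.1010; -0.1010 0.2305]
step 3: x^-=[1.3649, 0.9567]  P^-=[0.2609 0.0121; 0.0121 0.3005]  H_jac=[0.8189 0.5740]  S=[0.4953]  K=[0.4453; 0.3682]  nu=[0.7532]  x^+=[1.7003, 1.2341]  P^+=[0.1627 -0.0692; -0.0692 0.2334]

H_jac[0,0] = 0.8189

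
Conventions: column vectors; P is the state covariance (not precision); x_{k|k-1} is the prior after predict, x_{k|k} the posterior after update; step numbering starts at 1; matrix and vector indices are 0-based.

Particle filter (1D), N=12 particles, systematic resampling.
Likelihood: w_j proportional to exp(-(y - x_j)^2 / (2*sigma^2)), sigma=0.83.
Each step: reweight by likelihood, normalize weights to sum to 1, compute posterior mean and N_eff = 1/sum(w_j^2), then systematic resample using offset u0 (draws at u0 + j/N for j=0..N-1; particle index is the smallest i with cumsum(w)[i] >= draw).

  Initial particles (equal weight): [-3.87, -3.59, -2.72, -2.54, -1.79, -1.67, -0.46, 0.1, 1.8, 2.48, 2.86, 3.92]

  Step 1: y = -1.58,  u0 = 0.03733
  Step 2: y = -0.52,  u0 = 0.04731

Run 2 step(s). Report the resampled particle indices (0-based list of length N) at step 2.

resampled_idx = [3, 4, 5, 6, 7, 8, 9, 10, 10, 11, 11, 11]

step 1: w=[0.0064, 0.0153, 0.1122, 0.1476, 0.2790, 0.2864, 0.1159, 0.0371, 0.0001, 0.0000, 0.0000, 0.0000]  mean=-1.7870  Neff=4.7777  idx=[2, 2, 3, 4, 4, 4, 4, 5, 5, 5, 6, 6]
step 2: w=[0.0066, 0.0066, 0.0115, 0.0690, 0.0690, 0.0690, 0.0690, 0.0852, 0.0852, 0.0852, 0.2219, 0.2219]  mean=-1.1902  Neff=7.1701  idx=[3, 4, 5, 6, 7, 8, 9, 10, 10, 11, 11, 11]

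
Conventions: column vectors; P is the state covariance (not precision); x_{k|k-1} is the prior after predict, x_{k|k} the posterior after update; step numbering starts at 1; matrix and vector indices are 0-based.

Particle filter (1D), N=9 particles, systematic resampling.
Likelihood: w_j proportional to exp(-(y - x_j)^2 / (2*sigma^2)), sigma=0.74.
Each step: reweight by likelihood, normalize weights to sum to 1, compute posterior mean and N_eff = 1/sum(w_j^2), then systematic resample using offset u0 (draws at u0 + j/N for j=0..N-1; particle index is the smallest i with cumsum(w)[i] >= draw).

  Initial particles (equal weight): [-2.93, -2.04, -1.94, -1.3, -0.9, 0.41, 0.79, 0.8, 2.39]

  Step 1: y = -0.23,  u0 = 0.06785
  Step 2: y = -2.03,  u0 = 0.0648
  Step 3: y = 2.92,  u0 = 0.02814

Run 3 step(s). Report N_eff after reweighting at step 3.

N_eff = 3.6499

step 1: w=[0.0005, 0.0194, 0.0267, 0.1356, 0.2560, 0.2654, 0.1492, 0.1464, 0.0007]  mean=-0.1540  Neff=5.0207  idx=[3, 3, 4, 4, 5, 5, 6, 6, 7]
step 2: w=[0.3299, 0.3299, 0.1672, 0.1672, 0.0023, 0.0023, 0.0004, 0.0004, 0.0004]  mean=-1.1559  Neff=3.6553  idx=[0, 0, 0, 1, 1, 1, 2, 3, 3]
step 3: w=[0.0160, 0.0160, 0.0160, 0.0160, 0.0160, 0.0160, 0.3014, 0.3014, 0.3014]  mean=-0.9384  Neff=3.6499  idx=[1, 6, 6, 6, 7, 7, 7, 8, 8]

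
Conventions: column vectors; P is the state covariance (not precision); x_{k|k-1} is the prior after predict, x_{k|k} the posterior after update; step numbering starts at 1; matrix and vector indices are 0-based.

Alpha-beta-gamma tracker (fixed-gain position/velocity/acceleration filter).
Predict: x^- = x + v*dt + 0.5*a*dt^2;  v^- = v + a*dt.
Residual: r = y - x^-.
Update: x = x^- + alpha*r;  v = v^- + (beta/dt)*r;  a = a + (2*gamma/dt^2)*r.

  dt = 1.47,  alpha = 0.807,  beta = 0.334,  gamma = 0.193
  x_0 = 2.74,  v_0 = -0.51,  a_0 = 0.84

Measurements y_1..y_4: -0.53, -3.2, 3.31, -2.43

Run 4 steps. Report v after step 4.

step 1: x_pred=2.8979  r=-3.4279  x^+=0.1316  v^+=-0.0541  a^+=0.2277
step 2: x_pred=0.2981  r=-3.4981  x^+=-2.5249  v^+=-0.5142  a^+=-0.3972
step 3: x_pred=-3.7098  r=7.0198  x^+=1.9552  v^+=0.4969  a^+=0.8568
step 4: x_pred=3.6114  r=-6.0414  x^+=-1.2640  v^+=0.3837  a^+=-0.2224

v_post = 0.3837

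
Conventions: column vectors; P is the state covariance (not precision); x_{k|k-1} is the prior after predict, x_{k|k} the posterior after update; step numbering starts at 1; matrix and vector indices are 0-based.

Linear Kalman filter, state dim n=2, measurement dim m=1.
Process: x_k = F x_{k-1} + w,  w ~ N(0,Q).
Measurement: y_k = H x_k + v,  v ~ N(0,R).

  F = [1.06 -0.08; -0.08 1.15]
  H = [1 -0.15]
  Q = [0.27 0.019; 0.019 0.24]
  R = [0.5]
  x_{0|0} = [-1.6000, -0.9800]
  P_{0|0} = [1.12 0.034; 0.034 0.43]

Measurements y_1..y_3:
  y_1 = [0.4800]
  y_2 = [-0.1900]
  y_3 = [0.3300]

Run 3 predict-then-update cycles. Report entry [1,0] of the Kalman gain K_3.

K[1,0] = -0.2360

step 1: x^-=[-1.6176, -0.9990]  P^-=[1.5254 -0.0739; -0.0739 0.8096]  S=[2.0658]  K=[0.7438; -0.0945]  nu=[1.9478]  x^+=[-0.1689, -1.1831]  P^+=[0.3826 0.0714; 0.0714 0.7911]
step 2: x^-=[-0.0844, -1.3471]  P^-=[0.6928 0.0013; 0.0013 1.2756]  S=[1.2212]  K=[0.5672; -0.1557]  nu=[-0.3077]  x^+=[-0.2589, -1.2992]  P^+=[0.3000 0.1091; 0.1091 1.2460]
step 3: x^-=[-0.1705, -1.4734]  P^-=[0.5965 0.0126; 0.0126 1.8697]  S=[1.1348]  K=[0.5240; -0.2360]  nu=[0.2795]  x^+=[-0.0240, -1.5394]  P^+=[0.2849 0.1529; 0.1529 1.8064]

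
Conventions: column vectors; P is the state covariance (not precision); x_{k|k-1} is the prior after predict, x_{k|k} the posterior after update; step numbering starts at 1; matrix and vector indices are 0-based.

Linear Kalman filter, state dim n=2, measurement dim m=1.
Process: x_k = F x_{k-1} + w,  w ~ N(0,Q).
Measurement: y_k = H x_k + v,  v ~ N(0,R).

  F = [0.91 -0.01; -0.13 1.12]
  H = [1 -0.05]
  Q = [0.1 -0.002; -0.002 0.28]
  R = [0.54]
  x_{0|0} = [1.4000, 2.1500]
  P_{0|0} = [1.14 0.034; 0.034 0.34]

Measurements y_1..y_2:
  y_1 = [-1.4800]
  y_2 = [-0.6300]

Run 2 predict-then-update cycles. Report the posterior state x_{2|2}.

step 1: x^-=[1.2525, 2.2260]  P^-=[1.0434 -0.1060; -0.1060 0.7159]  S=[1.5958]  K=[0.6572; -0.0888]  nu=[-2.6212]  x^+=[-0.4701, 2.4589]  P^+=[0.3542 -0.0128; -0.0128 0.7033]
step 2: x^-=[-0.4524, 2.8150]  P^-=[0.3936 -0.0649; -0.0649 1.1719]  S=[0.9431]  K=[0.4209; -0.1309]  nu=[-0.0369]  x^+=[-0.4679, 2.8199]  P^+=[0.2266 -0.0129; -0.0129 1.1557]

x_post = [-0.4679, 2.8199]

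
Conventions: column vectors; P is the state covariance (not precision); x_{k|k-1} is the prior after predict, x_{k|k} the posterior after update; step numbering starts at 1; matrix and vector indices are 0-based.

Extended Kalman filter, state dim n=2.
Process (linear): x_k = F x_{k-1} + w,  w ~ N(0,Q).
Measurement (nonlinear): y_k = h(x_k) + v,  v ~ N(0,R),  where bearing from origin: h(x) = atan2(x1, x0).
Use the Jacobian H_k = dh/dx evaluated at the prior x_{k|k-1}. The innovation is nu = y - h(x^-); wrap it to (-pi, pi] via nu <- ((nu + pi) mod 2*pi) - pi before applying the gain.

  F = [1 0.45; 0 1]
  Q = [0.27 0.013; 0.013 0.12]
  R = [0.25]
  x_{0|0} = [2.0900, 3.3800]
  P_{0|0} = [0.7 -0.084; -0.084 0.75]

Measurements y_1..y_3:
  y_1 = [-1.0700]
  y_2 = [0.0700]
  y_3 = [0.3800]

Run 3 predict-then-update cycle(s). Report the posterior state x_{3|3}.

step 1: x^-=[3.6110, 3.3800]  P^-=[1.0463 0.2665; 0.2665 0.8700]  H_jac=[-0.1382 0.1476]  S=[0.2781]  K=[-0.3784; 0.3294]  nu=[-1.8224]  x^+=[4.3006, 2.7797]  P^+=[1.0065 0.3012; 0.3012 0.8398]
step 2: x^-=[5.5515, 2.7797]  P^-=[1.7176 0.6921; 0.6921 0.9598]  H_jac=[-0.0721 0.1440]  S=[0.2645]  K=[-0.0914; 0.3340]  nu=[-0.3942]  x^+=[5.5875, 2.6480]  P^+=[1.7154 0.7002; 0.7002 0.9303]
step 3: x^-=[6.7791, 2.6480]  P^-=[2.8039 1.1318; 1.1318 1.0503]  H_jac=[-0.0500 0.1280]  S=[0.2597]  K=[0.0180; 0.2997]  nu=[0.0076]  x^+=[6.7793, 2.6503]  P^+=[2.8038 1.1304; 1.1304 1.0270]

x_post = [6.7793, 2.6503]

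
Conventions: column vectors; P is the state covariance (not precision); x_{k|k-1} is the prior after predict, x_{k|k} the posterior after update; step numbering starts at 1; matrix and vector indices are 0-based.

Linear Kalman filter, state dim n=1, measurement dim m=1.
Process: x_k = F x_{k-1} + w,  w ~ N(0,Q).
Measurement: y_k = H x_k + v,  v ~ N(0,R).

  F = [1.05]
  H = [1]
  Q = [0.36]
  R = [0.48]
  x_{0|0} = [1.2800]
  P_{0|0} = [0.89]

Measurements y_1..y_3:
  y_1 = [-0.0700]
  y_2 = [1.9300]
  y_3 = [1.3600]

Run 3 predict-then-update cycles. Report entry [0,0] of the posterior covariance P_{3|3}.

P_post[0,0] = 0.2818

step 1: x^-=[1.3440]  P^-=[1.3412]  S=[1.8212]  K=[0.7364]  nu=[-1.4140]  x^+=[0.3027]  P^+=[0.3535]
step 2: x^-=[0.3178]  P^-=[0.7497]  S=[1.2297]  K=[0.6097]  nu=[1.6122]  x^+=[1.3007]  P^+=[0.2926]
step 3: x^-=[1.3657]  P^-=[0.6826]  S=[1.1626]  K=[0.5871]  nu=[-0.0057]  x^+=[1.3624]  P^+=[0.2818]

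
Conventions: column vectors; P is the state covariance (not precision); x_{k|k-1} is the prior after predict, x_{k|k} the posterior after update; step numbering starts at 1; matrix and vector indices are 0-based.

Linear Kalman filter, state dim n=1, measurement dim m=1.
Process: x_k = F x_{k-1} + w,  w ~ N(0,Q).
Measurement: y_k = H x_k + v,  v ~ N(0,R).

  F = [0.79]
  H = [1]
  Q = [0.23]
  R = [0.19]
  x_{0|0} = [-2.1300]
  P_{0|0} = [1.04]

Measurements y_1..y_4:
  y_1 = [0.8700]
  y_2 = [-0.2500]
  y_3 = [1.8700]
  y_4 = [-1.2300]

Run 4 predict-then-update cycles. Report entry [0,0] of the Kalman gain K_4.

step 1: x^-=[-1.6827]  P^-=[0.8791]  S=[1.0691]  K=[0.8223]  nu=[2.5527]  x^+=[0.4163]  P^+=[0.1562]
step 2: x^-=[0.3289]  P^-=[0.3275]  S=[0.5175]  K=[0.6329]  nu=[-0.5789]  x^+=[-0.0375]  P^+=[0.1202]
step 3: x^-=[-0.0296]  P^-=[0.3050]  S=[0.4950]  K=[0.6162]  nu=[1.8996]  x^+=[1.1409]  P^+=[0.1171]
step 4: x^-=[0.9013]  P^-=[0.3031]  S=[0.4931]  K=[0.6147]  nu=[-2.1313]  x^+=[-0.4087]  P^+=[0.1168]

K[0,0] = 0.6147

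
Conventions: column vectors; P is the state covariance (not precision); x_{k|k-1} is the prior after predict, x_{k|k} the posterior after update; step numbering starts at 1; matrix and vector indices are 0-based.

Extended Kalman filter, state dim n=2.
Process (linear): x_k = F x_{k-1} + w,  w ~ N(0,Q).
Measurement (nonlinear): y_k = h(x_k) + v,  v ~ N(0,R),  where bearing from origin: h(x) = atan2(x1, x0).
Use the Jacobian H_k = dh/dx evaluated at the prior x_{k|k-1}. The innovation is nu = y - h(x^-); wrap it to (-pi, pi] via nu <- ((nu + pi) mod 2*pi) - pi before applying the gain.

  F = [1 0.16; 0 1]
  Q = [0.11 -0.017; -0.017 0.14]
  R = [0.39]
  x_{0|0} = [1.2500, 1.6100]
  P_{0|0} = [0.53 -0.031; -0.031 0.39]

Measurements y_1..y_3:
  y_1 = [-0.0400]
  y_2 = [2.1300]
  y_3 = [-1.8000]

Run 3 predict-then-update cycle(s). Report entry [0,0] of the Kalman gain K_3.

step 1: x^-=[1.5076, 1.6100]  P^-=[0.6401 0.0144; 0.0144 0.5300]  H_jac=[-0.3309 0.3099]  S=[0.5080]  K=[-0.4082; 0.3139]  nu=[-0.8582]  x^+=[1.8579, 1.3406]  P^+=[0.5554 0.0795; 0.0795 0.4799]
step 2: x^-=[2.0724, 1.3406]  P^-=[0.7032 0.1393; 0.1393 0.6199]  H_jac=[-0.2201 0.3402]  S=[0.4749]  K=[-0.2260; 0.3795]  nu=[1.5558]  x^+=[1.7207, 1.9310]  P^+=[0.6789 0.1800; 0.1800 0.5515]
step 3: x^-=[2.0297, 1.9310]  P^-=[0.8606 0.2513; 0.2513 0.6915]  H_jac=[-0.2460 0.2586]  S=[0.4564]  K=[-0.3216; 0.2564]  nu=[-2.5605]  x^+=[2.8531, 1.2745]  P^+=[0.8134 0.2889; 0.2889 0.6615]

K[0,0] = -0.3216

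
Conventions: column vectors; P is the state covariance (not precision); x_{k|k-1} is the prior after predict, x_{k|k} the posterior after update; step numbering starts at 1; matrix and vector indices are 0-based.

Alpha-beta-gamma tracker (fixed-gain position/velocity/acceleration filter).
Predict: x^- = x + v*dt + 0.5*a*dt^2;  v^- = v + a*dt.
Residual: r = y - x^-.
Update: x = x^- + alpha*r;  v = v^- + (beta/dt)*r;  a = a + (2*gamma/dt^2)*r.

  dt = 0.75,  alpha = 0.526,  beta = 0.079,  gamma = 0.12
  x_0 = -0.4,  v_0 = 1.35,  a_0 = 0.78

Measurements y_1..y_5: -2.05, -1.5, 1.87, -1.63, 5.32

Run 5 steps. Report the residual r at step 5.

step 1: x_pred=0.8319  r=-2.8819  x^+=-0.6840  v^+=1.6314  a^+=-0.4496
step 2: x_pred=0.4131  r=-1.9131  x^+=-0.5932  v^+=1.0927  a^+=-1.2659
step 3: x_pred=-0.1297  r=1.9997  x^+=0.9222  v^+=0.3540  a^+=-0.4127
step 4: x_pred=1.0716  r=-2.7016  x^+=-0.3495  v^+=-0.2401  a^+=-1.5654
step 5: x_pred=-0.9698  r=6.2898  x^+=2.3386  v^+=-0.7516  a^+=1.1183

resid = 6.2898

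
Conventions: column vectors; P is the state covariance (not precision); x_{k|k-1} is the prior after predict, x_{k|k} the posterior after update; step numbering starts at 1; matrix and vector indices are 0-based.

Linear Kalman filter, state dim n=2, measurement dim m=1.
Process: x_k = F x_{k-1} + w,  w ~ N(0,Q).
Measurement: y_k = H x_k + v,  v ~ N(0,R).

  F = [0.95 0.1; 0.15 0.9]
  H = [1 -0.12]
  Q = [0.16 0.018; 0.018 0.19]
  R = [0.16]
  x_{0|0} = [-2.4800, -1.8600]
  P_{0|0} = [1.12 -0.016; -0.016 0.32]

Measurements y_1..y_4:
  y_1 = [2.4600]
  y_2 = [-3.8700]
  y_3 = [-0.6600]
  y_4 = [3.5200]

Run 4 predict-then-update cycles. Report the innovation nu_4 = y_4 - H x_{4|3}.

innov = [4.8074]

step 1: x^-=[-2.5420, -2.0460]  P^-=[1.1710 0.1925; 0.1925 0.4701]  S=[1.2915]  K=[0.8888; 0.1054]  nu=[4.7565]  x^+=[1.6854, -1.5449]  P^+=[0.1508 0.0715; 0.0715 0.4557]
step 2: x^-=[1.4466, -1.1376]  P^-=[0.3142 0.1427; 0.1427 0.5819]  S=[0.4484]  K=[0.6627; 0.1627]  nu=[-5.4531]  x^+=[-2.1669, -2.0245]  P^+=[0.1174 0.0944; 0.0944 0.5700]
step 3: x^-=[-2.2611, -2.1471]  P^-=[0.2896 0.1682; 0.1682 0.6798]  S=[0.4190]  K=[0.6429; 0.2067]  nu=[1.3434]  x^+=[-1.3974, -1.8695]  P^+=[0.1164 0.1125; 0.1125 0.6619]
step 4: x^-=[-1.5144, -1.8921]  P^-=[0.2930 0.1920; 0.1920 0.7592]  S=[0.4179]  K=[0.6461; 0.2415]  nu=[4.8074]  x^+=[1.5915, -0.7309]  P^+=[0.1186 0.1268; 0.1268 0.7348]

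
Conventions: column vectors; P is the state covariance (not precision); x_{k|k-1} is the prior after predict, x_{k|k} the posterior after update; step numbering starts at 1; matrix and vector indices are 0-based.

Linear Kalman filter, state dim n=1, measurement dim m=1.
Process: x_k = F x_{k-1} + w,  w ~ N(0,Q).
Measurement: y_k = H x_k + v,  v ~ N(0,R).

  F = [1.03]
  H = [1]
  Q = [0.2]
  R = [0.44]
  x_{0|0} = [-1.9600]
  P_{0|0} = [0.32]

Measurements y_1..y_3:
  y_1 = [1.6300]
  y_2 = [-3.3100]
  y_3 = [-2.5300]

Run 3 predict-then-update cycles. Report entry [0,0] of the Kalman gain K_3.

step 1: x^-=[-2.0188]  P^-=[0.5395]  S=[0.9795]  K=[0.5508]  nu=[3.6488]  x^+=[-0.0091]  P^+=[0.2423]
step 2: x^-=[-0.0094]  P^-=[0.4571]  S=[0.8971]  K=[0.5095]  nu=[-3.3006]  x^+=[-1.6911]  P^+=[0.2242]
step 3: x^-=[-1.7419]  P^-=[0.4378]  S=[0.8778]  K=[0.4988]  nu=[-0.7881]  x^+=[-2.1350]  P^+=[0.2195]

K[0,0] = 0.4988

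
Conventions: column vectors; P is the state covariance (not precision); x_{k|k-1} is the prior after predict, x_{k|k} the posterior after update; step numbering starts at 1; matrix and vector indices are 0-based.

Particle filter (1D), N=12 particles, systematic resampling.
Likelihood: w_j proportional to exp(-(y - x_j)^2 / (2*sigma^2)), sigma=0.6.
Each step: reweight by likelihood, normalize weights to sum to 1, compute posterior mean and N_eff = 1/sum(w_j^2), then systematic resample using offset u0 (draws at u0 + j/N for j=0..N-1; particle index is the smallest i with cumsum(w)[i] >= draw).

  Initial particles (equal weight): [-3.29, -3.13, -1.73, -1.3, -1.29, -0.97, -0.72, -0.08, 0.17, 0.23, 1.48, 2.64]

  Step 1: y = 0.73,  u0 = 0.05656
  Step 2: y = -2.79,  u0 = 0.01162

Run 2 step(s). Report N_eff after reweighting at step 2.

step 1: w=[0.0000, 0.0000, 0.0001, 0.0014, 0.0015, 0.0079, 0.0235, 0.1749, 0.2814, 0.3074, 0.1992, 0.0027]  mean=0.3781  Neff=4.0885  idx=[7, 7, 8, 8, 8, 8, 9, 9, 9, 10, 10, 10]
step 2: w=[0.3555, 0.3555, 0.0496, 0.0496, 0.0496, 0.0496, 0.0302, 0.0302, 0.0302, 0.0000, 0.0000, 0.0000]  mean=-0.0023  Neff=3.7689  idx=[0, 0, 0, 0, 0, 1, 1, 1, 1, 3, 4, 6]

N_eff = 3.7689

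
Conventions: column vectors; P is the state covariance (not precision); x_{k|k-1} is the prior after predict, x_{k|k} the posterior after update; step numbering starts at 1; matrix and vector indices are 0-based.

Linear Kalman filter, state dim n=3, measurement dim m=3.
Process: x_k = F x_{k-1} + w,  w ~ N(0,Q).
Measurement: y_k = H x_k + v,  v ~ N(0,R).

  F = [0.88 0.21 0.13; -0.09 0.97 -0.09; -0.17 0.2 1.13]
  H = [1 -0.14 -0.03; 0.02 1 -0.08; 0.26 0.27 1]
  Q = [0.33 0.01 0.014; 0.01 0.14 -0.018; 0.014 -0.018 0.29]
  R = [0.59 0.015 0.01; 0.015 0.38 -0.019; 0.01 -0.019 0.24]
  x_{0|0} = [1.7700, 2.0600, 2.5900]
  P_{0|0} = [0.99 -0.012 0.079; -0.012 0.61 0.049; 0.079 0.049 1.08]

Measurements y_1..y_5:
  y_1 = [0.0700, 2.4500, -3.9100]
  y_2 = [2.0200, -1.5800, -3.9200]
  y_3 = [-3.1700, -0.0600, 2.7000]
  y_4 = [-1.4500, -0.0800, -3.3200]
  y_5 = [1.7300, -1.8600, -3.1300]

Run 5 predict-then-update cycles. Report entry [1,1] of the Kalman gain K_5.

step 1: x^-=[2.3269, 1.6058, 3.0378]  P^-=[1.1581 0.0313 0.1382; 0.0313 0.7255 0.0538; 0.1382 0.0538 1.7147]  S=[1.7473 -0.0403 0.3687; -0.0403 1.1092 0.1066; 0.3687 0.1066 2.1912]  K=[0.6393 0.0533 0.0942; -0.0463 0.6401 0.0943; -0.1347 -0.1579 0.8359]  nu=[-1.9410, 1.0407, -7.9864]  x^+=[0.3893, 1.6084, -3.5410]  P^+=[0.3787 0.0145 -0.0744; 0.0145 0.2358 -0.0574; -0.0744 -0.0574 0.2371]
step 2: x^-=[0.2200, 1.8438, -3.7458]  P^-=[0.6229 0.0380 -0.0833; 0.0380 0.3732 -0.0487; -0.0833 -0.0487 0.6148]  S=[1.2147 0.0222 0.0728; 0.0222 0.7670 -0.0017; 0.0728 -0.0017 0.8598]  K=[0.5057 0.0600 0.0607; -0.0240 0.4935 0.0750; -0.1169 -0.1249 0.6842]  nu=[1.9457, -3.7279, -0.7292]  x^+=[0.9363, -0.0975, -4.0065]  P^+=[0.3005 0.0180 -0.0645; 0.0180 0.1818 -0.0454; -0.0645 -0.0454 0.1944]
step 3: x^-=[0.2826, 0.1818, -4.7060]  P^-=[0.5634 0.0370 -0.0669; 0.0370 0.3188 -0.0446; -0.0669 -0.0446 0.5573]  S=[1.1535 0.0261 0.0766; 0.0261 0.7114 -0.0083; 0.0766 -0.0083 0.8050]  K=[0.4800 0.0585 0.0662; -0.0204 0.4557 0.0702; -0.1086 -0.1154 0.6649]  nu=[-3.5684, -0.6239, 7.2835]  x^+=[-0.9844, 0.4813, 0.5964]  P^+=[0.2854 0.0177 -0.0594; 0.0177 0.1678 -0.0419; -0.0594 -0.0419 0.1875]
step 4: x^-=[-0.6876, 0.5018, 0.9376]  P^-=[0.5523 0.0351 -0.0604; 0.0351 0.3050 -0.0435; -0.0604 -0.0435 0.5470]  S=[1.1422 0.0253 0.0803; 0.0253 0.6973 -0.0107; 0.0803 -0.0107 0.7966]  K=[0.4747 0.0569 0.0692; -0.0202 0.4452 0.0683; -0.1060 -0.1128 0.6614]  nu=[-0.6640, -0.4930, -4.2143]  x^+=[-1.3224, 0.0079, -1.7237]  P^+=[0.2823 0.0172 -0.0578; 0.0172 0.1639 -0.0410; -0.0578 -0.0410 0.1859]
step 5: x^-=[-1.3861, 0.2819, -1.7213]  P^-=[0.5499 0.0340 -0.0586; 0.0340 0.3013 -0.0431; -0.0586 -0.0431 0.5446]  S=[1.1399 0.0246 0.0815; 0.0246 0.6934 -0.0115; 0.0815 -0.0115 0.7947]  K=[0.4735 0.0561 0.0700; -0.0204 0.4423 0.0677; -0.1052 -0.1120 0.6606]  nu=[3.1040, -2.2518, -1.1244]  x^+=[-0.1213, -0.8535, -2.5383]  P^+=[0.2816 0.0169 -0.0573; 0.0169 0.1629 -0.0407; -0.0573 -0.0407 0.1855]

K[1,1] = 0.4423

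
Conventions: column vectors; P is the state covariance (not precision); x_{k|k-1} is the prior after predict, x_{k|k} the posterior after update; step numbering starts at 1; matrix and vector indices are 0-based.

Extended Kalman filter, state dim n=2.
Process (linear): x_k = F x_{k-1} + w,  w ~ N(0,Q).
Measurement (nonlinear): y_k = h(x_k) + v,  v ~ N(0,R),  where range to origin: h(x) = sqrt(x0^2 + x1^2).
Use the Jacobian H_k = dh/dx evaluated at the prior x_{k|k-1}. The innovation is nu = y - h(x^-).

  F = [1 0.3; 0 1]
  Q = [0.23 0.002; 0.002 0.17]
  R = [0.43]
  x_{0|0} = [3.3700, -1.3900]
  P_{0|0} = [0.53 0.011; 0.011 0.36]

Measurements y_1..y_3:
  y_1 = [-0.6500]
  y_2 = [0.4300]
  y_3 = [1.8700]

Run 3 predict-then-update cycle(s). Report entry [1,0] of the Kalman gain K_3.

step 1: x^-=[2.9530, -1.3900]  P^-=[0.7990 0.1210; 0.1210 0.5300]  H_jac=[0.9048 -0.4259]  S=[1.0870]  K=[0.6177; -0.1069]  nu=[-3.9138]  x^+=[0.5356, -0.9715]  P^+=[0.3843 0.1928; 0.1928 0.5176]
step 2: x^-=[0.2441, -0.9715]  P^-=[0.7766 0.3501; 0.3501 0.6876]  H_jac=[0.2437 -0.9698]  S=[0.9574]  K=[-0.1569; -0.6074]  nu=[-0.5717]  x^+=[0.3338, -0.6242]  P^+=[0.7530 0.2588; 0.2588 0.3343]
step 3: x^-=[0.1466, -0.6242]  P^-=[1.1684 0.3611; 0.3611 0.5043]  H_jac=[0.2286 -0.9735]  S=[0.8083]  K=[-0.1045; -0.5053]  nu=[1.2288]  x^+=[0.0182, -1.2451]  P^+=[1.1595 0.3184; 0.3184 0.2980]

K[1,0] = -0.5053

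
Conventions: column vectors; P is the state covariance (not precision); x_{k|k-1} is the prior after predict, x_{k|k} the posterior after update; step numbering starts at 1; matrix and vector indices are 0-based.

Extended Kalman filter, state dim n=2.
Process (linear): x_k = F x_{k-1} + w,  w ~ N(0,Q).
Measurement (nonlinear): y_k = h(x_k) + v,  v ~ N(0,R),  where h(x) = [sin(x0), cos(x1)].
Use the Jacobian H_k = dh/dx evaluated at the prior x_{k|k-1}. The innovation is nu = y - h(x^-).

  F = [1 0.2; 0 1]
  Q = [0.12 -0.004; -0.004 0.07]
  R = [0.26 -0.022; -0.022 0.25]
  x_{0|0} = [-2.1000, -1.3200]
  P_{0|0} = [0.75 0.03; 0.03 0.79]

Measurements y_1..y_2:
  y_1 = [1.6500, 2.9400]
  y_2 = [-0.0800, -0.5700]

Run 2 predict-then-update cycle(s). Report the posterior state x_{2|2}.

x_post = [-3.4487, 1.4754]

step 1: x^-=[-2.3640, -1.3200]  P^-=[0.9136 0.1840; 0.1840 0.8600]  H_jac=[-0.7126 0.0000; 0.0000 0.9687]  S=[0.7239 -0.1490; -0.1490 1.0570]  K=[-0.8904 0.0431; -0.0195 0.7854]  nu=[2.3516, 2.6918]  x^+=[-4.3419, 0.7484]  P^+=[0.3262 0.0313; 0.0313 0.2031]
step 2: x^-=[-4.1922, 0.7484]  P^-=[0.4669 0.0680; 0.0680 0.2731]  H_jac=[-0.4970 0.0000; 0.0000 -0.6805]  S=[0.3753 0.0010; 0.0010 0.3765]  K=[-0.6179 -0.1212; -0.0887 -0.4935]  nu=[-0.9477, -1.3028]  x^+=[-3.4487, 1.4754]  P^+=[0.3179 0.0246; 0.0246 0.1784]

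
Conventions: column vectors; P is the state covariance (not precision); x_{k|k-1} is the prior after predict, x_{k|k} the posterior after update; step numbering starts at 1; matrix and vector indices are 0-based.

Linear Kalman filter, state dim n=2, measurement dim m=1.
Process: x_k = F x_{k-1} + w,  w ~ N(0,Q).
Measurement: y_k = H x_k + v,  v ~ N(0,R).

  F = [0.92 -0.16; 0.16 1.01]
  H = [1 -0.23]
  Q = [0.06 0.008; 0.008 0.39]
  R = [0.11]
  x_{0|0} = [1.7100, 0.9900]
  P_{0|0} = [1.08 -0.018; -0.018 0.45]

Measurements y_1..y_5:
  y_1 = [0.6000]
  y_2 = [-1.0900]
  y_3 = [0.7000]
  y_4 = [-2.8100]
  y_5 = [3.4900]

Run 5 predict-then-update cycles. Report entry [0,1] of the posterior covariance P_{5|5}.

P_post[0,1] = 0.0958

step 1: x^-=[1.4148, 1.2735]  P^-=[0.9909 0.0780; 0.0780 0.8709]  S=[1.1111]  K=[0.8757; -0.1101]  nu=[-0.5219]  x^+=[0.9578, 1.3309]  P^+=[0.1389 0.1851; 0.1851 0.8574]
step 2: x^-=[0.6682, 1.4975]  P^-=[0.1450 0.0571; 0.0571 1.3280]  S=[0.2990]  K=[0.4411; -0.8305]  nu=[-1.4138]  x^+=[0.0446, 2.6716]  P^+=[0.0869 0.1667; 0.1667 1.1218]
step 3: x^-=[-0.3864, 2.7055]  P^-=[0.1132 -0.0099; -0.0099 1.5904]  S=[0.3119]  K=[0.3702; -1.2048]  nu=[1.7087]  x^+=[0.2461, 0.6470]  P^+=[0.0704 0.1292; 0.1292 1.1378]
step 4: x^-=[0.1229, 0.6928]  P^-=[0.1107 -0.0488; -0.0488 1.5942]  S=[0.3275]  K=[0.3723; -1.2686]  nu=[-2.7736]  x^+=[-0.9098, 4.2114]  P^+=[0.0653 0.1059; 0.1059 1.0672]
step 5: x^-=[-1.5108, 4.1080]  P^-=[0.1114 -0.0591; -0.0591 1.5145]  S=[0.3288]  K=[0.3803; -1.2395]  nu=[5.9456]  x^+=[0.7504, -3.2617]  P^+=[0.0639 0.0958; 0.0958 1.0094]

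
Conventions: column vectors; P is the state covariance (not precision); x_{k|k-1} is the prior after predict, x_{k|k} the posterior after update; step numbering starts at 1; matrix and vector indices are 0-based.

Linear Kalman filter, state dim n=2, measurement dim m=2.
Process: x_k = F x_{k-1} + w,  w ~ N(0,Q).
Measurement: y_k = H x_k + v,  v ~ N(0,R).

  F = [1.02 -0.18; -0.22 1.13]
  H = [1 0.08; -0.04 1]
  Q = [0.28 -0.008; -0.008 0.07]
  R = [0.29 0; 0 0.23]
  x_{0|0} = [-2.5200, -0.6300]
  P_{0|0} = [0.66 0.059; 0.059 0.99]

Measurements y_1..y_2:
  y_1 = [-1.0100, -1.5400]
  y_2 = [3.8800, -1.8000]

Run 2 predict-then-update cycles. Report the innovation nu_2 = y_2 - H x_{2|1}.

innov = [4.9579, -0.5131]

step 1: x^-=[-2.4570, -0.1575]  P^-=[0.9771 -0.2871; -0.2871 1.3367]  S=[1.2297 -0.2184; -0.2184 1.5913]  K=[0.7580 -0.1010; 0.0040 0.8478]  nu=[1.4596, -1.4808]  x^+=[-1.2011, -1.4071]  P^+=[0.2210 -0.0144; -0.0144 0.1944]
step 2: x^-=[-0.9719, -1.3257]  P^-=[0.5215 -0.1143; -0.1143 0.3361]  S=[0.7953 -0.1079; -0.1079 0.5761]  K=[0.6283 -0.1169; -0.0304 0.5857]  nu=[4.9579, -0.5131]  x^+=[2.2032, -1.7772]  P^+=[0.1838 -0.0195; -0.0195 0.1339]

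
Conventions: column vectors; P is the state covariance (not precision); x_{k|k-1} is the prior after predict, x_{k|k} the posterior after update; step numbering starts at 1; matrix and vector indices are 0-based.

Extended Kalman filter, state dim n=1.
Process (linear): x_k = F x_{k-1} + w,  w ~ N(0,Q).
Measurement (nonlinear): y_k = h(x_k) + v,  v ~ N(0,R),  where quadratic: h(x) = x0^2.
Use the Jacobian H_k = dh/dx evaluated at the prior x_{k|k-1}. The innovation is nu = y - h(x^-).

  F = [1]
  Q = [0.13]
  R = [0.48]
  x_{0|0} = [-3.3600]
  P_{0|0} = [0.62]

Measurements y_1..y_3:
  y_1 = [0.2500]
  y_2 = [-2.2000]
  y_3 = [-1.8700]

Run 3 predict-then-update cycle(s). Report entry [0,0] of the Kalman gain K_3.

step 1: x^-=[-3.3600]  P^-=[0.7500]  H_jac=[-6.7200]  S=[34.3488]  K=[-0.1467]  nu=[-11.0396]  x^+=[-1.7402]  P^+=[0.0105]
step 2: x^-=[-1.7402]  P^-=[0.1405]  H_jac=[-3.4803]  S=[2.1816]  K=[-0.2241]  nu=[-5.2282]  x^+=[-0.5685]  P^+=[0.0309]
step 3: x^-=[-0.5685]  P^-=[0.1609]  H_jac=[-1.1369]  S=[0.6880]  K=[-0.2659]  nu=[-2.1932]  x^+=[0.0147]  P^+=[0.1123]

K[0,0] = -0.2659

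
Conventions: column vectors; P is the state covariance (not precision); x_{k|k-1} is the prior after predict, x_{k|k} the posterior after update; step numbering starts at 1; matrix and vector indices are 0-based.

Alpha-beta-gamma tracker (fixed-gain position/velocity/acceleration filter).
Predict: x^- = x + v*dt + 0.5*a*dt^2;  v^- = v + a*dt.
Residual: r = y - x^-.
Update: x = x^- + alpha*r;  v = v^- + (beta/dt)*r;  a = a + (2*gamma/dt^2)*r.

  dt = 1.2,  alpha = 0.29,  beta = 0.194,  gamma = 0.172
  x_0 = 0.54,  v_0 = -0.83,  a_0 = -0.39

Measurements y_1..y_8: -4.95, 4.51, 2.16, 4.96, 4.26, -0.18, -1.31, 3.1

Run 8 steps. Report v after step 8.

v_post = -7.9950

step 1: x_pred=-0.7368  r=-4.2132  x^+=-1.9586  v^+=-1.9791  a^+=-1.3965
step 2: x_pred=-5.3391  r=9.8491  x^+=-2.4828  v^+=-2.0627  a^+=0.9563
step 3: x_pred=-4.2694  r=6.4294  x^+=-2.4049  v^+=0.1244  a^+=2.4923
step 4: x_pred=-0.4612  r=5.4212  x^+=1.1109  v^+=3.9915  a^+=3.7873
step 5: x_pred=8.6277  r=-4.3677  x^+=7.3610  v^+=7.8302  a^+=2.7439
step 6: x_pred=18.7330  r=-18.9130  x^+=13.2482  v^+=8.0654  a^+=-1.7741
step 7: x_pred=21.6493  r=-22.9593  x^+=14.9911  v^+=2.2246  a^+=-7.2589
step 8: x_pred=12.4343  r=-9.3343  x^+=9.7273  v^+=-7.9950  a^+=-9.4887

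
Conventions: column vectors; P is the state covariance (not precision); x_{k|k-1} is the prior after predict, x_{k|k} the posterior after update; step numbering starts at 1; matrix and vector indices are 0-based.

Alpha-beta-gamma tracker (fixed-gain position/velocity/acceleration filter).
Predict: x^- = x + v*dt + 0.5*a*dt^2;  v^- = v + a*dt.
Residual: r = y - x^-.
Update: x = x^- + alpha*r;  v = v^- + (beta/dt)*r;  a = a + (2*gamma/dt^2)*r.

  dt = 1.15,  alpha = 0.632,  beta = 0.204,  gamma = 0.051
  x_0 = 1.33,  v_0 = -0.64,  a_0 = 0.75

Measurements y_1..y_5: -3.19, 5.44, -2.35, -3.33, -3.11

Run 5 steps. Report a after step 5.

step 1: x_pred=1.0899  r=-4.2799  x^+=-1.6150  v^+=-0.5367  a^+=0.4199
step 2: x_pred=-1.9546  r=7.3946  x^+=2.7188  v^+=1.2579  a^+=0.9902
step 3: x_pred=4.8202  r=-7.1702  x^+=0.2886  v^+=1.1247  a^+=0.4372
step 4: x_pred=1.8712  r=-5.2012  x^+=-1.4160  v^+=0.7049  a^+=0.0361
step 5: x_pred=-0.5815  r=-2.5285  x^+=-2.1795  v^+=0.2978  a^+=-0.1590

a_post = -0.1590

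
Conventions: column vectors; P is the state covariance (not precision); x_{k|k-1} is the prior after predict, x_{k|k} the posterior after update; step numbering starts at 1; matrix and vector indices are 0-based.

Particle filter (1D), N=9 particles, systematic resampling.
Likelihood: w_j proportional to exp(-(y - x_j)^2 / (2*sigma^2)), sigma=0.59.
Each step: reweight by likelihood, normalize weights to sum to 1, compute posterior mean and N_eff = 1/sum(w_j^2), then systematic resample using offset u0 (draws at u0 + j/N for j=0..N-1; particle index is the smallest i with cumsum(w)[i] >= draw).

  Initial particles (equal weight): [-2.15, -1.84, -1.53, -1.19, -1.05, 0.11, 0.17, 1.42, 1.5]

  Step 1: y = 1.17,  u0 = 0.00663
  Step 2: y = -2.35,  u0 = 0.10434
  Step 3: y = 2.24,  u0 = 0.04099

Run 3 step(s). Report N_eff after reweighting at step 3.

N_eff = 8.7129

step 1: w=[0.0000, 0.0000, 0.0000, 0.0002, 0.0004, 0.0902, 0.1077, 0.4141, 0.3874]  mean=1.1968  Neff=2.9298  idx=[5, 6, 7, 7, 7, 7, 8, 8, 8]
step 2: w=[0.6057, 0.3943, 0.0000, 0.0000, 0.0000, 0.0000, 0.0000, 0.0000, 0.0000]  mean=0.1337  Neff=1.9146  idx=[0, 0, 0, 0, 0, 1, 1, 1, 1]
step 3: w=[0.0931, 0.0931, 0.0931, 0.0931, 0.0931, 0.1337, 0.1337, 0.1337, 0.1337]  mean=0.1421  Neff=8.7129  idx=[0, 1, 2, 4, 5, 5, 6, 7, 8]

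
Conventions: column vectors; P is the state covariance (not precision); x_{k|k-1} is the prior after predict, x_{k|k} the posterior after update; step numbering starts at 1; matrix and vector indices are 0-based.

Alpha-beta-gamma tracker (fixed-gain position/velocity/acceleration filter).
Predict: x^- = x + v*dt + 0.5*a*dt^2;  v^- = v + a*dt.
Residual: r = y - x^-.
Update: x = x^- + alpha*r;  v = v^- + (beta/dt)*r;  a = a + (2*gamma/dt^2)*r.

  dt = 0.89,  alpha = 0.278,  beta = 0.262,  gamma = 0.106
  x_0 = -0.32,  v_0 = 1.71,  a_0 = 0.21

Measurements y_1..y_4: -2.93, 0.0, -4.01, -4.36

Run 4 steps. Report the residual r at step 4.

step 1: x_pred=1.2851  r=-4.2151  x^+=0.1133  v^+=0.6561  a^+=-0.9181
step 2: x_pred=0.3335  r=-0.3335  x^+=0.2408  v^+=-0.2593  a^+=-1.0074
step 3: x_pred=-0.3889  r=-3.6211  x^+=-1.3956  v^+=-2.2218  a^+=-1.9766
step 4: x_pred=-4.1558  r=-0.2042  x^+=-4.2126  v^+=-4.0411  a^+=-2.0312

resid = -0.2042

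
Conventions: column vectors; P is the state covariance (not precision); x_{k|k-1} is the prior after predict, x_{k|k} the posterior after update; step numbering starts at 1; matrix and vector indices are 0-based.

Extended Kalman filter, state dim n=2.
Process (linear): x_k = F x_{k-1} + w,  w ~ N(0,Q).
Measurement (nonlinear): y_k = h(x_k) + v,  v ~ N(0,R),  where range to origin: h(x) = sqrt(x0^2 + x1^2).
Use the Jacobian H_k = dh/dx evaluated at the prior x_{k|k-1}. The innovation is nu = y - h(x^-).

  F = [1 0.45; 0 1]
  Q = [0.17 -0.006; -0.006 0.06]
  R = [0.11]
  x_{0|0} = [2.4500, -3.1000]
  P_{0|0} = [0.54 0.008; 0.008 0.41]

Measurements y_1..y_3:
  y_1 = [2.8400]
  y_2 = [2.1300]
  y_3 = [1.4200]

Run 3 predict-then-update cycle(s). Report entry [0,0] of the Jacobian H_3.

H_jac[0,0] = -0.2615

step 1: x^-=[1.0550, -3.1000]  P^-=[0.8002 0.1865; 0.1865 0.4700]  H_jac=[0.3222 -0.9467]  S=[0.5005]  K=[0.1623; -0.7689]  nu=[-0.4346]  x^+=[0.9844, -2.7658]  P^+=[0.7870 0.2490; 0.2490 0.1741]
step 2: x^-=[-0.2602, -2.7658]  P^-=[1.2164 0.3213; 0.3213 0.2341]  H_jac=[-0.0937 -0.9956]  S=[0.4126]  K=[-1.0514; -0.6377]  nu=[-0.6480]  x^+=[0.4212, -2.3525]  P^+=[0.7602 0.0446; 0.0446 0.0663]
step 3: x^-=[-0.6375, -2.3525]  P^-=[0.9838 0.0685; 0.0685 0.1263]  H_jac=[-0.2615 -0.9652]  S=[0.3295]  K=[-0.9815; -0.4242]  nu=[-1.0174]  x^+=[0.3611, -1.9210]  P^+=[0.6664 -0.0687; -0.0687 0.0670]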